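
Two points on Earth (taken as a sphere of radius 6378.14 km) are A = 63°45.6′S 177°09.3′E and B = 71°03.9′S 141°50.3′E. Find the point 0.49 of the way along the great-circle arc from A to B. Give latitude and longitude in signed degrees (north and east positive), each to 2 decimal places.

Central angle δ = 0.2635 rad. Interpolating on the sphere with fraction f = 0.49:
P = [sin((1−f)δ)·A + sin(fδ)·B] / sin δ = 0.5144·A + 0.4943·B in Cartesian coordinates,
giving P = (-0.3533, 0.1104, -0.9290), i.e. latitude -68.28°, longitude 162.65°.

-68.28°, 162.65°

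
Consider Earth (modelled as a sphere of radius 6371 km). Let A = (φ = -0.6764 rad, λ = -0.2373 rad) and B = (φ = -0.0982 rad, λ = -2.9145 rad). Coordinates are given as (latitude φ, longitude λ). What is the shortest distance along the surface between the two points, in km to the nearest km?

14370 km

With latitudes φ₁ = -38.755°, φ₂ = -5.626° and longitude difference Δλ = -153.392°:
Haversine: a = sin²(Δφ/2) + cos φ₁ cos φ₂ sin²(Δλ/2) = 0.0813 + (0.7798)(0.9952)(0.9470) = 0.81625.
Central angle c = 2·arcsin(√a) = 2.25559 rad.
Distance = R·c = 6371 × 2.2556 ≈ 14370 km.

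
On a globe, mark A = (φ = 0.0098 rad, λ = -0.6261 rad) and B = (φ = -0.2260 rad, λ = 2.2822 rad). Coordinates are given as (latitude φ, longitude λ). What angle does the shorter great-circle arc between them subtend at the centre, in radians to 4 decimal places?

With latitudes φ₁ = 0.561°, φ₂ = -12.949° and longitude difference Δλ = 166.633°:
cos c = sin φ₁ sin φ₂ + cos φ₁ cos φ₂ cos Δλ = (0.0098)(-0.2241) + (1.0000)(0.9746)(-0.9729) = -0.95032,
so c = arccos(-0.95032) = 2.82506 rad.
So the angular separation is 2.8251 rad.

2.8251 rad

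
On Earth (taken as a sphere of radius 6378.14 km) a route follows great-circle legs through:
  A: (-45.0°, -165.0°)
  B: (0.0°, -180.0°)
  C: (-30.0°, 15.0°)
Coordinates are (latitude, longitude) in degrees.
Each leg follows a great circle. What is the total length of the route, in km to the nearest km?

Leg A→B: central angle 0.8189 rad, distance 5223.2 km.
Leg B→C: central angle 2.5617 rad, distance 16338.8 km.
Total: 5223.2 + 16338.8 ≈ 21562 km.

21562 km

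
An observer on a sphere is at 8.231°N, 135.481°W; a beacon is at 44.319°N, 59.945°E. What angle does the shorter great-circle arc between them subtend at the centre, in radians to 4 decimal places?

Let φ₁ = 0.1437 rad, φ₂ = 0.7735 rad, and Δλ = -2.8724 rad.
Haversine: a = sin²(Δφ/2) + cos φ₁ cos φ₂ sin²(Δλ/2) = 0.0959 + (0.9897)(0.7155)(0.9820) = 0.79128.
Central angle c = 2·arcsin(√a) = 2.19267 rad.
So the angular separation is 2.1927 rad.

2.1927 rad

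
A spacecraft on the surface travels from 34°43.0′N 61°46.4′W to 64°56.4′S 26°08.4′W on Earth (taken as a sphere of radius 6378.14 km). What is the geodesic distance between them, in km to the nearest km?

11518 km

In radians: φ₁ = 0.6059, φ₂ = -1.1334, Δλ = 35.633° = 0.6219 rad.
cos c = sin φ₁ sin φ₂ + cos φ₁ cos φ₂ cos Δλ = (0.5695)(-0.9059) + (0.8220)(0.4236)(0.8128) = -0.23293,
so c = arccos(-0.23293) = 1.80589 rad.
Distance = R·c = 6378.14 × 1.8059 ≈ 11518 km.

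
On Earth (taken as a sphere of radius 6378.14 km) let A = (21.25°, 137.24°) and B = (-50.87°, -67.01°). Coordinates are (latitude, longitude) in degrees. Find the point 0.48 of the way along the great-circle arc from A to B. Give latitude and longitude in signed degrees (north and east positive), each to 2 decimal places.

-40.76°, 171.05°

The central angle between A and B is δ = 2.5277 rad.
With f = 0.48, the slerp weights are sin((1−f)δ)/sin δ = 1.6793 and sin(fδ)/sin δ = 1.6262.
Weighted sum of the unit vectors: (1.6793)·(-0.6843,0.6328,0.3624) + (1.6262)·(0.2465,-0.5810,-0.7757) = (-0.7482, 0.1178, -0.6529).
Converting back: φ = atan2(z, √(x²+y²)) = -40.76°, λ = atan2(y, x) = 171.05°.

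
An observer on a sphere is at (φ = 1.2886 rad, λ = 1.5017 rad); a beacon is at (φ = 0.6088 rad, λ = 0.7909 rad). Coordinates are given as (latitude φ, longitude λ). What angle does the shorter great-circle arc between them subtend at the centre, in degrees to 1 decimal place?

43.7°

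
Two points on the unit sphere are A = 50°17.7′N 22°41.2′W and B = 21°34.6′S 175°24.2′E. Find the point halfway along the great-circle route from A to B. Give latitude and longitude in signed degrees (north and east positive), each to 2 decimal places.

46.68°, -153.02°

The central angle between A and B is δ = 2.5823 rad.
With f = 0.5, the slerp weights are sin((1−f)δ)/sin δ = 1.8115 and sin(fδ)/sin δ = 1.8115.
Weighted sum of the unit vectors: (1.8115)·(0.5894,-0.2464,0.7693) + (1.8115)·(-0.9269,0.0745,-0.3677) = (-0.6114, -0.3113, 0.7275).
Converting back: φ = atan2(z, √(x²+y²)) = 46.68°, λ = atan2(y, x) = -153.02°.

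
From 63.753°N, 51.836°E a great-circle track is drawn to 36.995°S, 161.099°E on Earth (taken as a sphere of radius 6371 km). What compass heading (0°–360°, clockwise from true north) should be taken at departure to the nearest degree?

92°

With φ₁ = 1.1127, φ₂ = -0.6457, Δλ = 1.9070 rad, the forward-azimuth formula gives
θ = atan2( sin Δλ cos φ₂ , cos φ₁ sin φ₂ − sin φ₁ cos φ₂ cos Δλ ) = atan2(0.7540, -0.0298) = 92.26°.
So the initial bearing is 92°.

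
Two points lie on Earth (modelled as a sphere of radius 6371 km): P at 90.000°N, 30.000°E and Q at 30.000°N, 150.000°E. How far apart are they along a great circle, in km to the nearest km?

6672 km

Let φ₁ = 1.5708 rad, φ₂ = 0.5236 rad, and Δλ = 2.0944 rad.
cos c = sin φ₁ sin φ₂ + cos φ₁ cos φ₂ cos Δλ = (1.0000)(0.5000) + (0.0000)(0.8660)(-0.5000) = 0.50000,
so c = arccos(0.50000) = 1.04720 rad.
Distance = R·c = 6371 × 1.0472 ≈ 6672 km.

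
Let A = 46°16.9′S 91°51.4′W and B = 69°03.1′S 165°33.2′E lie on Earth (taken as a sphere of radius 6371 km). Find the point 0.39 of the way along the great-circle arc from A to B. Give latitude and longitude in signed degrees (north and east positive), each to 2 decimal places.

-63.07°, -111.62°

Central angle δ = 0.9006 rad. Interpolating on the sphere with fraction f = 0.39:
P = [sin((1−f)δ)·A + sin(fδ)·B] / sin δ = 0.6663·A + 0.4390·B in Cartesian coordinates,
giving P = (-0.1669, -0.4211, -0.8915), i.e. latitude -63.07°, longitude -111.62°.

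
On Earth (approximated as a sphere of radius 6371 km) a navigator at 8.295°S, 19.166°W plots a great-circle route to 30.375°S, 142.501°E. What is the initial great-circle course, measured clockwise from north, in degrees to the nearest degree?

156°

Δλ = 161.667° = 2.8216 rad.
y = sin Δλ · cos φ₂ = (0.3145)(0.8627) = 0.2714
x = cos φ₁ sin φ₂ − sin φ₁ cos φ₂ cos Δλ = (0.9895)(-0.5057) − (-0.1443)(0.8627)(-0.9492) = -0.6185
θ = atan2(y, x) = 156.31°, so the bearing is 156°.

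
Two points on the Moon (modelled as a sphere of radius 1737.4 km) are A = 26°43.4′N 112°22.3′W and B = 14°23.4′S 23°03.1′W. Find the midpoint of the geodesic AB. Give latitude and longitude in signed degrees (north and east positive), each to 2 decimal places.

The central angle between A and B is δ = 1.6725 rad.
With f = 0.5, the slerp weights are sin((1−f)δ)/sin δ = 0.7460 and sin(fδ)/sin δ = 0.7460.
Weighted sum of the unit vectors: (0.7460)·(-0.3400,-0.8260,0.4497) + (0.7460)·(0.8913,-0.3793,-0.2485) = (0.4113, -0.8991, 0.1501).
Converting back: φ = atan2(z, √(x²+y²)) = 8.63°, λ = atan2(y, x) = -65.42°.

8.63°, -65.42°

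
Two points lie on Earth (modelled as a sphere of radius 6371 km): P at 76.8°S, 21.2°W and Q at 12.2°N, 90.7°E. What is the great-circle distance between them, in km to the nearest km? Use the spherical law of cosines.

Let φ₁ = -1.3404 rad, φ₂ = 0.2129 rad, and Δλ = 1.9530 rad.
cos c = sin φ₁ sin φ₂ + cos φ₁ cos φ₂ cos Δλ = (-0.9736)(0.2113) + (0.2284)(0.9774)(-0.3730) = -0.28899,
so c = arccos(-0.28899) = 1.86397 rad.
Distance = R·c = 6371 × 1.8640 ≈ 11875 km.

11875 km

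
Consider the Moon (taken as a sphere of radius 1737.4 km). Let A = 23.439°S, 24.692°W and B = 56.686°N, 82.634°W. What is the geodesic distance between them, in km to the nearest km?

2842 km

In radians: φ₁ = -0.4091, φ₂ = 0.9894, Δλ = -57.942° = -1.0113 rad.
Haversine: a = sin²(Δφ/2) + cos φ₁ cos φ₂ sin²(Δλ/2) = 0.4143 + (0.9175)(0.5492)(0.2346) = 0.53247.
Central angle c = 2·arcsin(√a) = 1.63579 rad.
Distance = R·c = 1737.4 × 1.6358 ≈ 2842 km.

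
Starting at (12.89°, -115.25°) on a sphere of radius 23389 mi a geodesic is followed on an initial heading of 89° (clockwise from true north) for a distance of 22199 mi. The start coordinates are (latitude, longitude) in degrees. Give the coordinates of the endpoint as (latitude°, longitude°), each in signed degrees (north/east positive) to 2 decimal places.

8.26°, -60.03°

Angular distance δ = d/R = 22199/23389 = 0.94912 rad; initial bearing θ = 1.5533 rad.
sin φ₂ = sin φ₁ cos δ + cos φ₁ sin δ cos θ = (0.2231)(0.5824) + (0.9748)(0.8129)(0.0175) = 0.1438, so φ₂ = 8.26°.
Δλ = atan2(sin θ sin δ cos φ₁, cos δ − sin φ₁ sin φ₂) = atan2(0.7923, 0.5503) = 55.216°.
λ₂ = -115.250° + 55.216° = -60.03°.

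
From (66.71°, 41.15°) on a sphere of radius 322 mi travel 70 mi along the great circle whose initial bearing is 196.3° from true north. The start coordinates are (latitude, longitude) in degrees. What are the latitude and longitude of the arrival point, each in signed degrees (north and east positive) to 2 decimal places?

54.59°, 35.15°

Angular distance δ = d/R = 70/322 = 0.21739 rad; initial bearing θ = 3.4261 rad.
sin φ₂ = sin φ₁ cos δ + cos φ₁ sin δ cos θ = (0.9185)(0.9765) + (0.3954)(0.2157)(-0.9598) = 0.8150, so φ₂ = 54.59°.
Δλ = atan2(sin θ sin δ cos φ₁, cos δ − sin φ₁ sin φ₂) = atan2(-0.0239, 0.2278) = -5.997°.
λ₂ = 41.150° − 5.997° = 35.15°.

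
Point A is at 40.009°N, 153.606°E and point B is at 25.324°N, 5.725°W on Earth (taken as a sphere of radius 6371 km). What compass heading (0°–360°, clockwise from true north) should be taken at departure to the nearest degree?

340°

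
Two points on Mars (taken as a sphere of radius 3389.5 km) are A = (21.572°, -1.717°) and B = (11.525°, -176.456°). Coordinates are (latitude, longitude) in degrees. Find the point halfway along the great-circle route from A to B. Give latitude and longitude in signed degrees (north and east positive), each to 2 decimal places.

79.93°, -118.70°

Central angle δ = 2.5569 rad. Interpolating on the sphere with fraction f = 0.5:
P = [sin((1−f)δ)·A + sin(fδ)·B] / sin δ = 1.7350·A + 1.7350·B in Cartesian coordinates,
giving P = (-0.0840, -0.1534, 0.9846), i.e. latitude 79.93°, longitude -118.70°.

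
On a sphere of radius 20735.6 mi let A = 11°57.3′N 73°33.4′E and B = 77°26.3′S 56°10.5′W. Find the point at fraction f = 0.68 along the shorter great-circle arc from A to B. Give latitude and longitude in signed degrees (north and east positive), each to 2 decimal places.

-60.87°, 52.95°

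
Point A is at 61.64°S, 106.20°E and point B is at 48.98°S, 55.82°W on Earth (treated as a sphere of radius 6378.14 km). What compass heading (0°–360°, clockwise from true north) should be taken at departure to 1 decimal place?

192.6°

Δλ = -162.020° = -2.8278 rad.
y = sin Δλ · cos φ₂ = (-0.3087)(0.6563) = -0.2026
x = cos φ₁ sin φ₂ − sin φ₁ cos φ₂ cos Δλ = (0.4750)(-0.7545) − (-0.8800)(0.6563)(-0.9512) = -0.9077
θ = atan2(y, x) = -167.42°; adding 360° gives 192.6°.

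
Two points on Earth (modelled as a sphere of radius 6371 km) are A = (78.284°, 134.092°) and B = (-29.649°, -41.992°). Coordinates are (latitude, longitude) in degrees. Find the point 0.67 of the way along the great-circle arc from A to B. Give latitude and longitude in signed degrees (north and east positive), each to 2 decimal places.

The central angle between A and B is δ = 2.2922 rad.
With f = 0.67, the slerp weights are sin((1−f)δ)/sin δ = 0.9140 and sin(fδ)/sin δ = 1.3310.
Weighted sum of the unit vectors: (0.9140)·(-0.1413,0.1458,0.9792) + (1.3310)·(0.6459,-0.5814,-0.4947) = (0.7306, -0.6406, 0.2366).
Converting back: φ = atan2(z, √(x²+y²)) = 13.69°, λ = atan2(y, x) = -41.24°.

13.69°, -41.24°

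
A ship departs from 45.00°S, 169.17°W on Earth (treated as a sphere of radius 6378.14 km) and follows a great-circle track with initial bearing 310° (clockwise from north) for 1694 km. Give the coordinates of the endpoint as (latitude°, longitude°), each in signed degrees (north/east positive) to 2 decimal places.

Angular distance δ = d/R = 1694/6378.14 = 0.26559 rad; initial bearing θ = 5.4105 rad.
sin φ₂ = sin φ₁ cos δ + cos φ₁ sin δ cos θ = (-0.7071)(0.9649) + (0.7071)(0.2625)(0.6428) = -0.5630, so φ₂ = -34.26°.
Δλ = atan2(sin θ sin δ cos φ₁, cos δ − sin φ₁ sin φ₂) = atan2(-0.1422, 0.5668) = -14.081°.
λ₂ = -169.170° − 14.081° = -183.25° → 176.75° after wrapping to (−180°, 180°].

-34.26°, 176.75°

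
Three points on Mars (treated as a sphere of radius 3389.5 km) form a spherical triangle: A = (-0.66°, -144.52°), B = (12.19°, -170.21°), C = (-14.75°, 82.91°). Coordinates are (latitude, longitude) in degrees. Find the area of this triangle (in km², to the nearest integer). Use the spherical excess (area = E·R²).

6673371 km²

Side lengths (central angles): a = 1.9052, b = 2.2800, c = 0.4984 rad; semiperimeter s = 2.3418.
By l'Huilier's theorem, tan(E/4) = √[tan(s/2) tan((s−a)/2) tan((s−b)/2) tan((s−c)/2)], giving spherical excess E = 0.5809 rad.
Area = E·R² = 0.5809 × (3389.5)² ≈ 6673371 km².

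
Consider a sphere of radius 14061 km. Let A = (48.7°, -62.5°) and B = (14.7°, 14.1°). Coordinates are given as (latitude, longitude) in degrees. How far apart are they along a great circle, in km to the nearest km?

17230 km

In radians: φ₁ = 0.8500, φ₂ = 0.2566, Δλ = 76.600° = 1.3369 rad.
cos c = sin φ₁ sin φ₂ + cos φ₁ cos φ₂ cos Δλ = (0.7513)(0.2538) + (0.6600)(0.9673)(0.2317) = 0.33859,
so c = arccos(0.33859) = 1.22538 rad.
Distance = R·c = 14061 × 1.2254 ≈ 17230 km.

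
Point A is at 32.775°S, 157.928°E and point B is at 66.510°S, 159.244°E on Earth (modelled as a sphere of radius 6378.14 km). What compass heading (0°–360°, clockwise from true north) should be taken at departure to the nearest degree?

179°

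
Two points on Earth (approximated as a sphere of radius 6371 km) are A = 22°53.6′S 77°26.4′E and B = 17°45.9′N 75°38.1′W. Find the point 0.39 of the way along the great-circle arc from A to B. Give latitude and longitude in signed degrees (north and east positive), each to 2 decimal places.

Central angle δ = 2.6926 rad. Interpolating on the sphere with fraction f = 0.39:
P = [sin((1−f)δ)·A + sin(fδ)·B] / sin δ = 2.2981·A + 1.9987·B in Cartesian coordinates,
giving P = (0.9326, 0.2225, -0.2842), i.e. latitude -16.51°, longitude 13.42°.

-16.51°, 13.42°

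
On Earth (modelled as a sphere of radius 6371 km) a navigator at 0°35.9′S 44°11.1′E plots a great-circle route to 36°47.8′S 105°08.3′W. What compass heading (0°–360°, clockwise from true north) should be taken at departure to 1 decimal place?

With φ₁ = -0.0104, φ₂ = -0.6422, Δλ = -2.6062 rad, the forward-azimuth formula gives
θ = atan2( sin Δλ cos φ₂ , cos φ₁ sin φ₂ − sin φ₁ cos φ₂ cos Δλ ) = atan2(-0.4085, -0.6061) = -146.02°.
Adding 360° brings this into [0°, 360°): 214.0°.

214.0°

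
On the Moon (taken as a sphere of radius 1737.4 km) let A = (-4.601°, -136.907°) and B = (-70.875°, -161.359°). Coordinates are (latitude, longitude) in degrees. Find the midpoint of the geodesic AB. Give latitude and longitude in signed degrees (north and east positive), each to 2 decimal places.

The central angle between A and B is δ = 1.1885 rad.
With f = 0.5, the slerp weights are sin((1−f)δ)/sin δ = 0.6034 and sin(fδ)/sin δ = 0.6034.
Weighted sum of the unit vectors: (0.6034)·(-0.7279,-0.6810,-0.0802) + (0.6034)·(-0.3104,-0.1047,-0.9448) = (-0.6266, -0.4741, -0.6185).
Converting back: φ = atan2(z, √(x²+y²)) = -38.21°, λ = atan2(y, x) = -142.89°.

-38.21°, -142.89°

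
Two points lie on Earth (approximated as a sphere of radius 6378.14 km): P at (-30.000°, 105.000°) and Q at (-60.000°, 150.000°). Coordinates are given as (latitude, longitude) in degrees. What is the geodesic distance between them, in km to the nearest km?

With latitudes φ₁ = -30.000°, φ₂ = -60.000° and longitude difference Δλ = 45.000°:
cos c = sin φ₁ sin φ₂ + cos φ₁ cos φ₂ cos Δλ = (-0.5000)(-0.8660) + (0.8660)(0.5000)(0.7071) = 0.73920,
so c = arccos(0.73920) = 0.73892 rad.
Distance = R·c = 6378.14 × 0.7389 ≈ 4713 km.

4713 km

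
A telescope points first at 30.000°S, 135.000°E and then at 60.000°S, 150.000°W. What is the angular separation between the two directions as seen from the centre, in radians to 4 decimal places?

0.9943 rad

In radians: φ₁ = -0.5236, φ₂ = -1.0472, Δλ = 75.000° = 1.3090 rad.
cos c = sin φ₁ sin φ₂ + cos φ₁ cos φ₂ cos Δλ = (-0.5000)(-0.8660) + (0.8660)(0.5000)(0.2588) = 0.54508,
so c = arccos(0.54508) = 0.99431 rad.
So the angular separation is 0.9943 rad.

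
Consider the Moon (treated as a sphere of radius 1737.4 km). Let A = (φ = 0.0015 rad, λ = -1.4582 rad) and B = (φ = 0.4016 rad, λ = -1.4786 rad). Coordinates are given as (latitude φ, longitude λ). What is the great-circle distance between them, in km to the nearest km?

696 km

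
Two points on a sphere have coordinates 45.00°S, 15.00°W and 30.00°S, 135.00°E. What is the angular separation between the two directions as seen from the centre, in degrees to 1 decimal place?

100.2°

Let φ₁ = -0.7854 rad, φ₂ = -0.5236 rad, and Δλ = 2.6180 rad.
Haversine: a = sin²(Δφ/2) + cos φ₁ cos φ₂ sin²(Δλ/2) = 0.0170 + (0.7071)(0.8660)(0.9330) = 0.58839.
Central angle c = 2·arcsin(√a) = 1.74851 rad.
So the angular separation is 100.2°.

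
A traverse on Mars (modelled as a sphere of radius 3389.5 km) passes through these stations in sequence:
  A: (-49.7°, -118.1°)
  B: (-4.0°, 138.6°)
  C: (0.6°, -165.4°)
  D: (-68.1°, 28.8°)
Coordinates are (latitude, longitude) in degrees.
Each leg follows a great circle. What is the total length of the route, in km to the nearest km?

Leg A→B: central angle 1.6662 rad, distance 5647.5 km.
Leg B→C: central angle 0.9799 rad, distance 3321.5 km.
Leg C→D: central angle 1.9512 rad, distance 6613.6 km.
Total: 5647.5 + 3321.5 + 6613.6 ≈ 15583 km.

15583 km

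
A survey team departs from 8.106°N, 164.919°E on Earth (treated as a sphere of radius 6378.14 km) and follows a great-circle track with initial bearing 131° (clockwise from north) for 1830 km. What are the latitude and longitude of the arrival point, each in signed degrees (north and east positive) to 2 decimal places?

Angular distance δ = d/R = 1830/6378.14 = 0.28692 rad; initial bearing θ = 2.2864 rad.
sin φ₂ = sin φ₁ cos δ + cos φ₁ sin δ cos θ = (0.1410)(0.9591) + (0.9900)(0.2830)(-0.6561) = -0.0486, so φ₂ = -2.78°.
Δλ = atan2(sin θ sin δ cos φ₁, cos δ − sin φ₁ sin φ₂) = atan2(0.2114, 0.9660) = 12.347°.
λ₂ = 164.919° + 12.347° = 177.27°.

-2.78°, 177.27°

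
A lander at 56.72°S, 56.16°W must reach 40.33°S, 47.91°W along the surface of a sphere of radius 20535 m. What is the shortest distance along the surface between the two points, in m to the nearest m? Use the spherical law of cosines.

6181 m

With latitudes φ₁ = -56.720°, φ₂ = -40.330° and longitude difference Δλ = 8.250°:
cos c = sin φ₁ sin φ₂ + cos φ₁ cos φ₂ cos Δλ = (-0.8360)(-0.6472) + (0.5487)(0.7623)(0.9897) = 0.95503,
so c = arccos(0.95503) = 0.30102 rad.
Distance = R·c = 20535 × 0.3010 ≈ 6181 m.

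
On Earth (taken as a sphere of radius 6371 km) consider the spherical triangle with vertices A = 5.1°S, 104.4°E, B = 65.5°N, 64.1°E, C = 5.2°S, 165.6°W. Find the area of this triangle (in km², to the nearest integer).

Side lengths (central angles): a = 1.9279, b = 1.5627, c = 1.3345 rad; semiperimeter s = 2.4126.
By l'Huilier's theorem, tan(E/4) = √[tan(s/2) tan((s−a)/2) tan((s−b)/2) tan((s−c)/2)], giving spherical excess E = 1.5862 rad.
Area = E·R² = 1.5862 × (6371)² ≈ 64381419 km².

64381419 km²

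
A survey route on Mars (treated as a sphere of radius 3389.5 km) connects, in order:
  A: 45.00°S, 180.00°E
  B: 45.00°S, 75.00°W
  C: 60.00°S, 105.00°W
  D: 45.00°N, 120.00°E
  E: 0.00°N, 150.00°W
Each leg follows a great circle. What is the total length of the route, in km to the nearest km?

Leg A→B: central angle 1.1912 rad, distance 4037.4 km.
Leg B→C: central angle 0.4064 rad, distance 1377.4 km.
Leg C→D: central angle 2.6107 rad, distance 8849.1 km.
Leg D→E: central angle 1.5708 rad, distance 5324.2 km.
Total: 4037.4 + 1377.4 + 8849.1 + 5324.2 ≈ 19588 km.

19588 km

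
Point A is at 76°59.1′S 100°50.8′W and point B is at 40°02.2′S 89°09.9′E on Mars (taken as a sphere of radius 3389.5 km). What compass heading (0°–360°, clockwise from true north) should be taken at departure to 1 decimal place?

188.6°

Δλ = -169.988° = -2.9669 rad.
y = sin Δλ · cos φ₂ = (-0.1738)(0.7656) = -0.1331
x = cos φ₁ sin φ₂ − sin φ₁ cos φ₂ cos Δλ = (0.2252)(-0.6433) − (-0.9743)(0.7656)(-0.9848) = -0.8795
θ = atan2(y, x) = -171.39°; adding 360° gives 188.6°.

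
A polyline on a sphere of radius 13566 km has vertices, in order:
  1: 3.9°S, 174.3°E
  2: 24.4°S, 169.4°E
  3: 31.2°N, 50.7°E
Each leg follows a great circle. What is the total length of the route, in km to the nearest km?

34819 km

Leg 1→2: central angle 0.3672 rad, distance 4980.9 km.
Leg 2→3: central angle 2.1995 rad, distance 29838.1 km.
Total: 4980.9 + 29838.1 ≈ 34819 km.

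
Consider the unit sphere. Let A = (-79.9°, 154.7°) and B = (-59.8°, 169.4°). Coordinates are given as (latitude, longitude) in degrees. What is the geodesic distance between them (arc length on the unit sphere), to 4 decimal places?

With latitudes φ₁ = -79.900°, φ₂ = -59.800° and longitude difference Δλ = 14.700°:
Haversine: a = sin²(Δφ/2) + cos φ₁ cos φ₂ sin²(Δλ/2) = 0.0305 + (0.1754)(0.5030)(0.0164) = 0.03190.
Central angle c = 2·arcsin(√a) = 0.35912 rad.
On the unit sphere the arc length equals the central angle: 0.3591.

0.3591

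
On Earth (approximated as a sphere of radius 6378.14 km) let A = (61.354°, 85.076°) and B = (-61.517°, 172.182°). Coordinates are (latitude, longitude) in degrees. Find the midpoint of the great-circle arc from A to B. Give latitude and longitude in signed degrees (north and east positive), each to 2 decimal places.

-0.11°, 128.49°

The central angle between A and B is δ = 2.4338 rad.
With f = 0.5, the slerp weights are sin((1−f)δ)/sin δ = 1.4429 and sin(fδ)/sin δ = 1.4429.
Weighted sum of the unit vectors: (1.4429)·(0.0411,0.4776,0.8776) + (1.4429)·(-0.4725,0.0649,-0.8790) = (-0.6223, 0.7828, -0.0020).
Converting back: φ = atan2(z, √(x²+y²)) = -0.11°, λ = atan2(y, x) = 128.49°.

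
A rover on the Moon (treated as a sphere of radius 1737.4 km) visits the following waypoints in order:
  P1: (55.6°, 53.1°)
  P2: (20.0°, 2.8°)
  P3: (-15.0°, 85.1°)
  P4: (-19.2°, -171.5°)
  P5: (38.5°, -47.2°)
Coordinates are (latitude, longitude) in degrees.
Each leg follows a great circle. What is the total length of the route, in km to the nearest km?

11079 km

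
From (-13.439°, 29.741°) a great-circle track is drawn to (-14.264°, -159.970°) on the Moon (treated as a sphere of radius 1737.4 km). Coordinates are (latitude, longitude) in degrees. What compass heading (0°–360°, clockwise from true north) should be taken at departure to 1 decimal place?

With φ₁ = -0.2346, φ₂ = -0.2490, Δλ = 2.9721 rad, the forward-azimuth formula gives
θ = atan2( sin Δλ cos φ₂ , cos φ₁ sin φ₂ − sin φ₁ cos φ₂ cos Δλ ) = atan2(0.1635, -0.4617) = 160.50°.
So the initial bearing is 160.5°.

160.5°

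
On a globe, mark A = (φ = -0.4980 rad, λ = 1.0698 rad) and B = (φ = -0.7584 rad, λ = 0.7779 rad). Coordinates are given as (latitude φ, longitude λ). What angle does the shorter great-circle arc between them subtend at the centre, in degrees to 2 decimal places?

With latitudes φ₁ = -28.533°, φ₂ = -43.453° and longitude difference Δλ = -16.725°:
cos c = sin φ₁ sin φ₂ + cos φ₁ cos φ₂ cos Δλ = (-0.4777)(-0.6878) + (0.8785)(0.7259)(0.9577) = 0.93931,
so c = arccos(0.93931) = 0.35019 rad.
So the angular separation is 20.06°.

20.06°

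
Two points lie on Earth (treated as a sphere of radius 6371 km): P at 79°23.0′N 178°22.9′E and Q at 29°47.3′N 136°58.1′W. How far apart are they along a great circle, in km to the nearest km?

5892 km

Let φ₁ = 1.3855 rad, φ₂ = 0.5199 rad, and Δλ = 0.7793 rad.
cos c = sin φ₁ sin φ₂ + cos φ₁ cos φ₂ cos Δλ = (0.9829)(0.4968) + (0.1842)(0.8679)(0.7114) = 0.60204,
so c = arccos(0.60204) = 0.92474 rad.
Distance = R·c = 6371 × 0.9247 ≈ 5892 km.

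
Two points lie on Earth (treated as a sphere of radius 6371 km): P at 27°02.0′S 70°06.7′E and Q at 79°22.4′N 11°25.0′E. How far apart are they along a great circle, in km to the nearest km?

12363 km

With latitudes φ₁ = -27.033°, φ₂ = 79.373° and longitude difference Δλ = -58.695°:
cos c = sin φ₁ sin φ₂ + cos φ₁ cos φ₂ cos Δλ = (-0.4545)(0.9828) + (0.8907)(0.1844)(0.5196) = -0.36136,
so c = arccos(-0.36136) = 1.94053 rad.
Distance = R·c = 6371 × 1.9405 ≈ 12363 km.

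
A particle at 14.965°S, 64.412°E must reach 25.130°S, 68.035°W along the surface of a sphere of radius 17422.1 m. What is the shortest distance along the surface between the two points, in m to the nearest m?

In radians: φ₁ = -0.2612, φ₂ = -0.4386, Δλ = -132.447° = -2.3116 rad.
cos c = sin φ₁ sin φ₂ + cos φ₁ cos φ₂ cos Δλ = (-0.2582)(-0.4247) + (0.9661)(0.9053)(-0.6749) = -0.48064,
so c = arccos(-0.48064) = 2.07218 rad.
Distance = R·c = 17422.1 × 2.0722 ≈ 36102 m.

36102 m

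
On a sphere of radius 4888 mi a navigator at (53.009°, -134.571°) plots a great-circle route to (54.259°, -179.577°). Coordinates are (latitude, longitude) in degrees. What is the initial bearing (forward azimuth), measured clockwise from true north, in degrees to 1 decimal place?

291.0°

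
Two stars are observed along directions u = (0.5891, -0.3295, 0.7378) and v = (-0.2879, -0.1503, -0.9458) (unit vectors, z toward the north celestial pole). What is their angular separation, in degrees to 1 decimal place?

144.9°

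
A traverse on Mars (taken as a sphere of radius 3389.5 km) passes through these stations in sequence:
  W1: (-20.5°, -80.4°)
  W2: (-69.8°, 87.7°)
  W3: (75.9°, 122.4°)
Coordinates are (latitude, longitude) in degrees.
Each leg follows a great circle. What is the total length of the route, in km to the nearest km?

Leg W1→W2: central angle 1.5586 rad, distance 5282.9 km.
Leg W2→W3: central angle 2.5700 rad, distance 8711.1 km.
Total: 5282.9 + 8711.1 ≈ 13994 km.

13994 km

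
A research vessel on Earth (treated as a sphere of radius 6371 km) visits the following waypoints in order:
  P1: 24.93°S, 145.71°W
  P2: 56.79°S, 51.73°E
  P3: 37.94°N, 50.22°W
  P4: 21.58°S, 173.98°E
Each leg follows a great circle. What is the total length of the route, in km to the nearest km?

Leg P1→P2: central angle 1.6923 rad, distance 10781.5 km.
Leg P2→P3: central angle 2.2191 rad, distance 14138.0 km.
Leg P3→P4: central angle 2.4217 rad, distance 15428.9 km.
Total: 10781.5 + 14138.0 + 15428.9 ≈ 40348 km.

40348 km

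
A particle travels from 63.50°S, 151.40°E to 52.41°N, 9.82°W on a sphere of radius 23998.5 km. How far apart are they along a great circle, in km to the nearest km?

Let φ₁ = -1.1083 rad, φ₂ = 0.9147 rad, and Δλ = -2.8138 rad.
cos c = sin φ₁ sin φ₂ + cos φ₁ cos φ₂ cos Δλ = (-0.8949)(0.7924) + (0.4462)(0.6100)(-0.9468) = -0.96684,
so c = arccos(-0.96684) = 2.88333 rad.
Distance = R·c = 23998.5 × 2.8833 ≈ 69196 km.

69196 km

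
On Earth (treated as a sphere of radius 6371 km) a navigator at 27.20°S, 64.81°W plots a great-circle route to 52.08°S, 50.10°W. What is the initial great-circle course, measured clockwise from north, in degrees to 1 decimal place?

Δλ = 14.710° = 0.2567 rad.
y = sin Δλ · cos φ₂ = (0.2539)(0.6146) = 0.1561
x = cos φ₁ sin φ₂ − sin φ₁ cos φ₂ cos Δλ = (0.8894)(-0.7889) − (-0.4571)(0.6146)(0.9672) = -0.4299
θ = atan2(y, x) = 160.05°, so the bearing is 160.1°.

160.1°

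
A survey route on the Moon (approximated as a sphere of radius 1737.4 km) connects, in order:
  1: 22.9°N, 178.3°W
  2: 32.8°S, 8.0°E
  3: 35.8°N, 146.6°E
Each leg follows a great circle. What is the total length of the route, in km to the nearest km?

9539 km

Leg 1→2: central angle 2.9434 rad, distance 5113.9 km.
Leg 2→3: central angle 2.5468 rad, distance 4424.8 km.
Total: 5113.9 + 4424.8 ≈ 9539 km.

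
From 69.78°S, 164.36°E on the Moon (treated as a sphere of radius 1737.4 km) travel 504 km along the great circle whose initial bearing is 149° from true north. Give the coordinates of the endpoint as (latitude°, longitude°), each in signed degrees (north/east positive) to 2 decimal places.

-79.71°, -140.10°

Angular distance δ = d/R = 504/1737.4 = 0.29009 rad; initial bearing θ = 2.6005 rad.
sin φ₂ = sin φ₁ cos δ + cos φ₁ sin δ cos θ = (-0.9384)(0.9582) + (0.3456)(0.2860)(-0.8572) = -0.9839, so φ₂ = -79.71°.
Δλ = atan2(sin θ sin δ cos φ₁, cos δ − sin φ₁ sin φ₂) = atan2(0.0509, 0.0349) = 55.536°.
λ₂ = 164.360° + 55.536° = 219.90° → -140.10° after wrapping to (−180°, 180°].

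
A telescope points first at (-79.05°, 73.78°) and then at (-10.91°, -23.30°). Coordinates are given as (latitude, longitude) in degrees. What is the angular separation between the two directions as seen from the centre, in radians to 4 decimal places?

With latitudes φ₁ = -79.050°, φ₂ = -10.910° and longitude difference Δλ = -97.080°:
cos c = sin φ₁ sin φ₂ + cos φ₁ cos φ₂ cos Δλ = (-0.9818)(-0.1893) + (0.1900)(0.9819)(-0.1233) = 0.16283,
so c = arccos(0.16283) = 1.40724 rad.
So the angular separation is 1.4072 rad.

1.4072 rad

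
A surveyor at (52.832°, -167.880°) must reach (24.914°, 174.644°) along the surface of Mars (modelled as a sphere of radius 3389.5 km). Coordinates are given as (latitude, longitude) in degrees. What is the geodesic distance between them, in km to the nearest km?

1826 km

With latitudes φ₁ = 52.832°, φ₂ = 24.914° and longitude difference Δλ = -17.476°:
Haversine: a = sin²(Δφ/2) + cos φ₁ cos φ₂ sin²(Δλ/2) = 0.0582 + (0.6042)(0.9069)(0.0231) = 0.07084.
Central angle c = 2·arcsin(√a) = 0.53880 rad.
Distance = R·c = 3389.5 × 0.5388 ≈ 1826 km.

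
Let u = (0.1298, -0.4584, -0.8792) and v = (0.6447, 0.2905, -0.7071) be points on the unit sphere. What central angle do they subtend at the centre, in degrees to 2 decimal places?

55.10°

u·v = 0.5722; |u| = 1.0000, |v| = 1.0000.
cos θ = (u·v)/(|u||v|) = 0.5722, so θ = 55.10°.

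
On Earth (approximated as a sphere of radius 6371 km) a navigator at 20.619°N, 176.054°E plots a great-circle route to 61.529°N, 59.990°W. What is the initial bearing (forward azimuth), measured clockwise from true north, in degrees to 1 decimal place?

Δλ = 123.956° = 2.1634 rad.
y = sin Δλ · cos φ₂ = (0.8295)(0.4767) = 0.3954
x = cos φ₁ sin φ₂ − sin φ₁ cos φ₂ cos Δλ = (0.9359)(0.8791) − (0.3522)(0.4767)(-0.5586) = 0.9165
θ = atan2(y, x) = 23.34°, so the bearing is 23.3°.

23.3°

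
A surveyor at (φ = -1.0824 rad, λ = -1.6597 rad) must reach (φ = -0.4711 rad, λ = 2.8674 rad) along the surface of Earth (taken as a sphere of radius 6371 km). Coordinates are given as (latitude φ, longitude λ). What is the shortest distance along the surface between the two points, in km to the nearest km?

7907 km

In radians: φ₁ = -1.0824, φ₂ = -0.4711, Δλ = -100.616° = -1.7561 rad.
cos c = sin φ₁ sin φ₂ + cos φ₁ cos φ₂ cos Δλ = (-0.8831)(-0.4539) + (0.4692)(0.8911)(-0.1842) = 0.32378,
so c = arccos(0.32378) = 1.24108 rad.
Distance = R·c = 6371 × 1.2411 ≈ 7907 km.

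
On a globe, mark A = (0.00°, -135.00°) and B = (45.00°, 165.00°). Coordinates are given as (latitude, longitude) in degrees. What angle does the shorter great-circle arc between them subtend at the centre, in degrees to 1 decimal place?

69.3°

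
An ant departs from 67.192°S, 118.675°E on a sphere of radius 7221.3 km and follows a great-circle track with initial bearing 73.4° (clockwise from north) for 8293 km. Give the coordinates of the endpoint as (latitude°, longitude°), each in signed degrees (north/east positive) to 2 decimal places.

-16.07°, -175.87°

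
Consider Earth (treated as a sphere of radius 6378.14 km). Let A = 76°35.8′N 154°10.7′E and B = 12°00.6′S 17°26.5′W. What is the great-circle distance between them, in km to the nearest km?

With latitudes φ₁ = 76.597°, φ₂ = -12.010° and longitude difference Δλ = -171.620°:
cos c = sin φ₁ sin φ₂ + cos φ₁ cos φ₂ cos Δλ = (0.9728)(-0.2081) + (0.2318)(0.9781)(-0.9893) = -0.42672,
so c = arccos(-0.42672) = 2.01166 rad.
Distance = R·c = 6378.14 × 2.0117 ≈ 12831 km.

12831 km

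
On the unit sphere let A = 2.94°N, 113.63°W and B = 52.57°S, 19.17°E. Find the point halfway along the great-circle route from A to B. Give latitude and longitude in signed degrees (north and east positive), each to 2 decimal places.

Central angle δ = 2.0411 rad. Interpolating on the sphere with fraction f = 0.5:
P = [sin((1−f)δ)·A + sin(fδ)·B] / sin δ = 0.9562·A + 0.9562·B in Cartesian coordinates,
giving P = (0.1662, -0.6840, -0.7103), i.e. latitude -45.26°, longitude -76.35°.

-45.26°, -76.35°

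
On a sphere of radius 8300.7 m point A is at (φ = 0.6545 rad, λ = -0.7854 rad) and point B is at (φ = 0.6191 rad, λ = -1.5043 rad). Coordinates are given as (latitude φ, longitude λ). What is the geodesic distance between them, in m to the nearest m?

In radians: φ₁ = 0.6545, φ₂ = 0.6191, Δλ = -41.190° = -0.7189 rad.
cos c = sin φ₁ sin φ₂ + cos φ₁ cos φ₂ cos Δλ = (0.6088)(0.5803) + (0.7934)(0.8144)(0.7525) = 0.83948,
so c = arccos(0.83948) = 0.57447 rad.
Distance = R·c = 8300.7 × 0.5745 ≈ 4768 m.

4768 m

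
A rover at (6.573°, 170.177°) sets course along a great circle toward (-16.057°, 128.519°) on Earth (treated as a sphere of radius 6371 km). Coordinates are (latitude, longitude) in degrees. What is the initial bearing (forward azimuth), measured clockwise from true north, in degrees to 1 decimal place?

240.8°

With φ₁ = 0.1147, φ₂ = -0.2802, Δλ = -0.7271 rad, the forward-azimuth formula gives
θ = atan2( sin Δλ cos φ₂ , cos φ₁ sin φ₂ − sin φ₁ cos φ₂ cos Δλ ) = atan2(-0.6388, -0.3570) = -119.20°.
Adding 360° brings this into [0°, 360°): 240.8°.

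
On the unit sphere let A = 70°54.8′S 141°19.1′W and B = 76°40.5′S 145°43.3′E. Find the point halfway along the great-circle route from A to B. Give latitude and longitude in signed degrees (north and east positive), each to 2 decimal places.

-76.74°, -170.50°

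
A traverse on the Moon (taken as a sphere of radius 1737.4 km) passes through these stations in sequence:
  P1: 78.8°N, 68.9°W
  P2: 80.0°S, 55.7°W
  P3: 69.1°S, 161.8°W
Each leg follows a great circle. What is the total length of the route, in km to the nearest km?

Leg P1→P2: central angle 2.7741 rad, distance 4819.6 km.
Leg P2→P3: central angle 0.4445 rad, distance 772.2 km.
Total: 4819.6 + 772.2 ≈ 5592 km.

5592 km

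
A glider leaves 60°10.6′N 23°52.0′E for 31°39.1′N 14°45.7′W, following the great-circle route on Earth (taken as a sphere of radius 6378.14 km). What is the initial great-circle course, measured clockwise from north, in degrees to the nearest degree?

With φ₁ = 1.0503, φ₂ = 0.5524, Δλ = -0.6742 rad, the forward-azimuth formula gives
θ = atan2( sin Δλ cos φ₂ , cos φ₁ sin φ₂ − sin φ₁ cos φ₂ cos Δλ ) = atan2(-0.5314, -0.3160) = -120.73°.
Adding 360° brings this into [0°, 360°): 239°.

239°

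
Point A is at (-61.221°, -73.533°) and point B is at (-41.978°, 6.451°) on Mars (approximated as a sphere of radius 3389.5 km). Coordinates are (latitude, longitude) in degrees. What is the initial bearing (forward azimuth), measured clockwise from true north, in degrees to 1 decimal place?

105.9°

Δλ = 79.984° = 1.3960 rad.
y = sin Δλ · cos φ₂ = (0.9848)(0.7434) = 0.7321
x = cos φ₁ sin φ₂ − sin φ₁ cos φ₂ cos Δλ = (0.4814)(-0.6688) − (-0.8765)(0.7434)(0.1739) = -0.2087
θ = atan2(y, x) = 105.91°, so the bearing is 105.9°.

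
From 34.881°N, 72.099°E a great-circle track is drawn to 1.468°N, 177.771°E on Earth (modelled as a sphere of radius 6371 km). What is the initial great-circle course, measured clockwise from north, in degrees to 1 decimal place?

79.7°

Δλ = 105.672° = 1.8443 rad.
y = sin Δλ · cos φ₂ = (0.9628)(0.9997) = 0.9625
x = cos φ₁ sin φ₂ − sin φ₁ cos φ₂ cos Δλ = (0.8203)(0.0256) − (0.5719)(0.9997)(-0.2701) = 0.1754
θ = atan2(y, x) = 79.67°, so the bearing is 79.7°.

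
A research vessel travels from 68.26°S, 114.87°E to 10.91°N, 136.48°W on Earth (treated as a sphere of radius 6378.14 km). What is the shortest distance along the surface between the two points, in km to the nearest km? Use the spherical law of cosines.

11909 km

In radians: φ₁ = -1.1914, φ₂ = 0.1904, Δλ = 108.650° = 1.8963 rad.
cos c = sin φ₁ sin φ₂ + cos φ₁ cos φ₂ cos Δλ = (-0.9289)(0.1893) + (0.3704)(0.9819)(-0.3198) = -0.29211,
so c = arccos(-0.29211) = 1.86723 rad.
Distance = R·c = 6378.14 × 1.8672 ≈ 11909 km.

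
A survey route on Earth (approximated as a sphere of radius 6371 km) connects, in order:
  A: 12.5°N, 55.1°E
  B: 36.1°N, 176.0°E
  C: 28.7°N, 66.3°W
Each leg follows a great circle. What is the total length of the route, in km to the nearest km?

22103 km

Leg A→B: central angle 1.8521 rad, distance 11799.5 km.
Leg B→C: central angle 1.6173 rad, distance 10303.9 km.
Total: 11799.5 + 10303.9 ≈ 22103 km.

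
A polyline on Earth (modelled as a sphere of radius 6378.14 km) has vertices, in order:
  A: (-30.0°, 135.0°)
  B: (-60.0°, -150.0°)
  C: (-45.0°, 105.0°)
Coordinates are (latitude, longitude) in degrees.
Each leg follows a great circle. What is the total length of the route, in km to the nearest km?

Leg A→B: central angle 0.9943 rad, distance 6341.8 km.
Leg B→C: central angle 1.0229 rad, distance 6524.4 km.
Total: 6341.8 + 6524.4 ≈ 12866 km.

12866 km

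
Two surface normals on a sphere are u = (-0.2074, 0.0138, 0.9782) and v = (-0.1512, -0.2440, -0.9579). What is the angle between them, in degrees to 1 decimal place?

u·v = -0.9090; |u| = 1.0000, |v| = 1.0000.
cos θ = (u·v)/(|u||v|) = -0.9090, so θ = 155.4°.

155.4°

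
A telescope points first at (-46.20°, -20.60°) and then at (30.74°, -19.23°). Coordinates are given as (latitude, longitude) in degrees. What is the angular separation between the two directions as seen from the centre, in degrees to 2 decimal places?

76.95°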